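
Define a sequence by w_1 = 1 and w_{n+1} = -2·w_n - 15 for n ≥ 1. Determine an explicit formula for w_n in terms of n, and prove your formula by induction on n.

Computing the first terms: w_1 = 1, w_2 = -17, w_3 = 19. This suggests w_n = -3(-2)^n - 5.
Base case (n = 1): the formula gives 1 = 1 = w_1.
Inductive step: assume the claim holds for n = j, so w_j = -3(-2)^j - 5.
Then w_{j+1} = -2·w_j - 15 = -2·(-3(-2)^j - 5) - 15 = -3(-2)^(j + 1) - 5,
which is the claimed formula at n = j+1.
This completes the induction.

w_n = -3(-2)^n - 5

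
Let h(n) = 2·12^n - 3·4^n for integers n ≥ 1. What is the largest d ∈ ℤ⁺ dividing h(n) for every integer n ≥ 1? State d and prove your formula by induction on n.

d = 12

Computing the first values: h(1) = 12 and h(2) = 240; gcd(12, 240) = 12, so d ≤ 12.
We prove 12 | 2·12^n - 3·4^n for all n ≥ 1 by induction on n.
Base case (n = 1): h(1) = 12 = 12·(1), so 12 | h(1).
Suppose the result is true for n = j, i.e. 12 | h(j). Then
h(j+1) − 12·h(j) = (2·12^(j+1) - 3·4^(j+1)) − 12·(2·12^j - 3·4^j) = (-3)·4^j·(4 − 12) = (24)·4^j. Since 12 | h(j) by the inductive hypothesis, 12 | 12·h(j); and 12 | 24 since 24 = 12·2. Therefore 12 | h(j+1).
Hence, by induction on n, the claim holds for every n ≥ 1.
Therefore the largest such d is 12.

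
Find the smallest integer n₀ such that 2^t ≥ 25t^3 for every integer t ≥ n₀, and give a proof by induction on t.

n₀ = 17

At t = 16: 65536 < 102400, so the inequality fails and n₀ ≥ 17. We prove 2^t ≥ 25t^3 for all t ≥ 17.
Base step (t = 17): 2^t = 131072 and 25t^3 = 122825, so 131072 ≥ 122825.
Inductive step: suppose the statement holds for some p ≥ 17, so 2^p ≥ 25p^3.
Then 2^(p + 1) = 2·(2^p) ≥ 2·(25p^3).
Also, for p ≥ 17 we have 2·(25p^3) ≥ 25(p+1)^3, since 2 ≥ (1 + 1/p)^3 for all p ≥ 17.
Combining, 2^(p + 1) ≥ 25(p+1)^3.
Hence, by induction on t, the claim holds for every t ≥ 17.
Hence the smallest such n₀ is 17.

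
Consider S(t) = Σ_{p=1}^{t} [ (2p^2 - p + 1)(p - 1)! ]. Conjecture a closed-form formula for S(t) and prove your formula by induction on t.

S(t) = (2t + 1)t! - 1

We claim S(t) = (2t + 1)t! - 1 for all t ≥ 1.
When t = 1: S(1) = 2, and the closed form gives 2. They agree.
For the inductive step, assume it holds for an arbitrary p ≥ 1, so S(p) = (2p + 1)p! - 1.
Then S(p+1) = S(p) + ((2p^2 + 3p + 2)p!) = ((2p + 1)p! - 1) + ((2p^2 + 3p + 2)p!).
Simplifying, S(p+1) = (2(p+1) + 1)(p+1)! - 1,
which is the closed form with t = p+1.
By the principle of mathematical induction, the result holds for all t ≥ 1.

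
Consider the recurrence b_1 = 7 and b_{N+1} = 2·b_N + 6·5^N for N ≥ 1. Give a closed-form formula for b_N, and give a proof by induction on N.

b_N = -3·2^(N - 1) + 2·5^N

Computing the first terms: b_1 = 7, b_2 = 44, b_3 = 238. This suggests b_N = -3·2^(N - 1) + 2·5^N.
Base step (N = 1): the formula gives 7 = 7 = b_1.
Inductive step: suppose the statement holds for some p ≥ 1, so b_p = -3·2^(p - 1) + 2·5^p.
Then b_{p+1} = 2·b_p + 6·5^p = 2·(-3·2^(p - 1) + 2·5^p) + 6·5^p = -3·2^p + 2·5^(p + 1) = -3·2^((p+1) - 1) + 2·5^(p+1),
which is the claimed formula at N = p+1.
By the principle of mathematical induction, the result holds for all N ≥ 1.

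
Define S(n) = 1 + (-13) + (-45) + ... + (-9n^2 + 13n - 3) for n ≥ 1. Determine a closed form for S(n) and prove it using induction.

S(n) = -n(3n^2 - 2n - 2)

We claim S(n) = -n(3n^2 - 2n - 2) for all n ≥ 1.
When n = 1: S(1) = 1, and the closed form gives 1. They agree.
Suppose the result is true for n = m, so S(m) = m(-3m^2 + 2m + 2).
Then S(m+1) = S(m) + (-9m^2 - 5m + 1) = (m(-3m^2 + 2m + 2)) + (-9m^2 - 5m + 1).
Simplifying, S(m+1) = -(m + 1)(3m^2 + 4m - 1) = -(m+1)(3(m+1)^2 - 2(m+1) - 2),
which is the closed form with n = m+1.
This completes the induction.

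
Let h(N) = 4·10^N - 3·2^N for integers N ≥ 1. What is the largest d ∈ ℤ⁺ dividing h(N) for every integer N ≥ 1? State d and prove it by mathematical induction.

Computing the first values: h(1) = 34 and h(2) = 388; gcd(34, 388) = 2, so d ≤ 2.
We prove 2 | 4·10^N - 3·2^N for all N ≥ 1 by induction on N.
Base case (N = 1): h(1) = 34 = 2·(17), so 2 | h(1).
Inductive step: assume the claim holds for N = k, i.e. 2 | h(k). Then
h(k+1) − 10·h(k) = (4·10^(k+1) - 3·2^(k+1)) − 10·(4·10^k - 3·2^k) = (-3)·2^k·(2 − 10) = (24)·2^k. Since 2 | h(k) by the inductive hypothesis, 2 | 10·h(k); and 2 | 24 since 24 = 2·12. Therefore 2 | h(k+1).
By induction, the statement is established for all N ≥ 1.
Therefore the largest such d is 2.

d = 2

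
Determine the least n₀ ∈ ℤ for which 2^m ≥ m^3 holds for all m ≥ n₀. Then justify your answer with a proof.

At m = 9: 512 < 729, so the inequality fails and n₀ ≥ 10. We prove 2^m ≥ m^3 for all m ≥ 10.
Base case (m = 10): 2^m = 1024 and m^3 = 1000, so 1024 ≥ 1000.
Suppose the result is true for m = j, so 2^j ≥ j^3.
Then 2^(j + 1) = 2·(2^j) ≥ 2·(j^3).
Also, for j ≥ 10 we have 2·(j^3) ≥ (j+1)^3, since 2 ≥ (1 + 1/j)^3 for all j ≥ 10.
Combining, 2^(j + 1) ≥ (j+1)^3.
By the principle of mathematical induction, the result holds for all m ≥ 10.
Hence the smallest such n₀ is 10.

n₀ = 10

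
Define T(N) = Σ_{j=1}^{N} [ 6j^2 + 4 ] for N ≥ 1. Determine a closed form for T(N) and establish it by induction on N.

We claim T(N) = N(2N^2 + 3N + 5) for all N ≥ 1.
Base case (N = 1): T(1) = 10, and the closed form gives 10. They agree.
Suppose the result is true for N = j, so T(j) = j(2j^2 + 3j + 5).
Then T(j+1) = T(j) + (6(j + 1)^2 + 4) = (j(2j^2 + 3j + 5)) + (6(j + 1)^2 + 4).
Simplifying, T(j+1) = (j + 1)(2j^2 + 7j + 10) = (j+1)(2(j+1)^2 + 3(j+1) + 5),
which is the closed form with N = j+1.
This completes the induction.

T(N) = N(2N^2 + 3N + 5)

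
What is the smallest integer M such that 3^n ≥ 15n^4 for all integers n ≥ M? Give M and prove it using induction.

M = 12

At n = 11: 177147 < 219615, so the inequality fails and M ≥ 12. We prove 3^n ≥ 15n^4 for all n ≥ 12.
Base step (n = 12): 3^n = 531441 and 15n^4 = 311040, so 531441 ≥ 311040.
Inductive step: suppose the statement holds for some j ≥ 12, so 3^j ≥ 15j^4.
Then 3^(j + 1) = 3·(3^j) ≥ 3·(15j^4).
Also, for j ≥ 12 we have 3·(15j^4) ≥ 15(j+1)^4, since 3 ≥ (1 + 1/j)^4 for all j ≥ 12.
Combining, 3^(j + 1) ≥ 15(j+1)^4.
This completes the induction.
Hence the smallest such M is 12.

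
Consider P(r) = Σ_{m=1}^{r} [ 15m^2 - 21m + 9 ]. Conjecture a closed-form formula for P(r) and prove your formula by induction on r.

We claim P(r) = r(5r^2 - 3r + 1) for all r ≥ 1.
When r = 1: P(1) = 3, and the closed form gives 3. They agree.
Suppose the result is true for r = m, so P(m) = m(5m^2 - 3m + 1).
Then P(m+1) = P(m) + (15m^2 + 9m + 3) = (m(5m^2 - 3m + 1)) + (15m^2 + 9m + 3).
Simplifying, P(m+1) = (m + 1)(5m^2 + 7m + 3) = (m+1)(5(m+1)^2 - 3(m+1) + 1),
which is the closed form with r = m+1.
By the principle of mathematical induction, the result holds for all r ≥ 1.

P(r) = r(5r^2 - 3r + 1)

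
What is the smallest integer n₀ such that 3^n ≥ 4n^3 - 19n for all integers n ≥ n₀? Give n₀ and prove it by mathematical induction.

At n = 6: 729 < 750, so the inequality fails and n₀ ≥ 7. We prove 3^n ≥ 4n^3 - 19n for all n ≥ 7.
Base case (n = 7): 3^n = 2187 and 4n^3 - 19n = 1239, so 2187 ≥ 1239.
Suppose the result is true for n = r, so 3^r ≥ 4r^3 - 19r.
Then 3^(r + 1) = 3·(3^r) ≥ 3·(4r^3 - 19r).
Also, for r ≥ 7 we have 3·(4r^3 - 19r) ≥ 4(r+1)^3 - 19(r+1), since 3·(4r^3 - 19r) − (4(r+1)^3 - 19(r+1)) = 8r^3 - 12r^2 - 50r + 15, which is nonnegative for all r ≥ 7.
Combining, 3^(r + 1) ≥ 4(r+1)^3 - 19(r+1).
Hence, by induction on n, the claim holds for every n ≥ 7.
Hence the smallest such n₀ is 7.

n₀ = 7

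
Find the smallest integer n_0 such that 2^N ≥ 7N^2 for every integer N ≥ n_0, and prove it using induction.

n_0 = 10

At N = 9: 512 < 567, so the inequality fails and n_0 ≥ 10. We prove 2^N ≥ 7N^2 for all N ≥ 10.
Base case (N = 10): 2^N = 1024 and 7N^2 = 700, so 1024 ≥ 700.
For the inductive step, assume it holds for an arbitrary r ≥ 10, so 2^r ≥ 7r^2.
Then 2^(r + 1) = 2·(2^r) ≥ 2·(7r^2).
Also, for r ≥ 10 we have 2·(7r^2) ≥ 7(r+1)^2, since 2 ≥ (1 + 1/r)^2 for all r ≥ 10.
Combining, 2^(r + 1) ≥ 7(r+1)^2.
This completes the induction.
Hence the smallest such n_0 is 10.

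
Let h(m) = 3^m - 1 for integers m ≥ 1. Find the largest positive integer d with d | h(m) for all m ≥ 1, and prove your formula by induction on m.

Computing the first values: h(1) = 2 and h(2) = 8; gcd(2, 8) = 2, so d ≤ 2.
We prove 2 | 3^m - 1 for all m ≥ 1 by induction on m.
Base step (m = 1): h(1) = 2 = 2·(1), so 2 | h(1).
Inductive step: assume the claim holds for m = k, i.e. 2 | h(k). Then
3^{k+1} − 1^{k+1} = 3·3^k − 1·1^k = 3·(3^k − 1^k) + (2)·1^k. The first term is divisible by 2 by the inductive hypothesis, and the second term (2)·1^k is divisible by 2 since 2 | 2. Hence 2 | h(k+1).
Hence, by induction on m, the claim holds for every m ≥ 1.
Therefore the largest such d is 2.

d = 2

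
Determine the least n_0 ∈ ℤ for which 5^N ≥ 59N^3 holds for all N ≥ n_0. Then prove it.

At N = 5: 3125 < 7375, so the inequality fails and n_0 ≥ 6. We prove 5^N ≥ 59N^3 for all N ≥ 6.
Base case (N = 6): 5^N = 15625 and 59N^3 = 12744, so 15625 ≥ 12744.
Inductive step: assume the claim holds for N = k, so 5^k ≥ 59k^3.
Then 5^(k + 1) = 5·(5^k) ≥ 5·(59k^3).
Also, for k ≥ 6 we have 5·(59k^3) ≥ 59(k+1)^3, since 5 ≥ (1 + 1/k)^3 for all k ≥ 6.
Combining, 5^(k + 1) ≥ 59(k+1)^3.
Hence, by induction on N, the claim holds for every N ≥ 6.
Hence the smallest such n_0 is 6.

n_0 = 6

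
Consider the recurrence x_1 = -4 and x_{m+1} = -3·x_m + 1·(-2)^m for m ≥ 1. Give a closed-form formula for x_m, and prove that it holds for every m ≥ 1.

Computing the first terms: x_1 = -4, x_2 = 10, x_3 = -26. This suggests x_m = (-2)^m - 2(-3)^(m - 1).
When m = 1: the formula gives -4 = -4 = x_1.
For the inductive step, assume it holds for an arbitrary j ≥ 1, so x_j = (-2)^j - 2(-3)^(j - 1).
Then x_{j+1} = -3·x_j + 1·(-2)^j = -3·((-2)^j - 2(-3)^(j - 1)) + 1·(-2)^j = (-2)^(j + 1) - 2(-3)^j = (-2)^(j+1) - 2(-3)^((j+1) - 1),
which is the claimed formula at m = j+1.
By the principle of mathematical induction, the result holds for all m ≥ 1.

x_m = (-2)^m - 2(-3)^(m - 1)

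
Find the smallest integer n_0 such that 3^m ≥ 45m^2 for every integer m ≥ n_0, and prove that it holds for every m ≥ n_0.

At m = 7: 2187 < 2205, so the inequality fails and n_0 ≥ 8. We prove 3^m ≥ 45m^2 for all m ≥ 8.
When m = 8: 3^m = 6561 and 45m^2 = 2880, so 6561 ≥ 2880.
Inductive step: assume the claim holds for m = p, so 3^p ≥ 45p^2.
Then 3^(p + 1) = 3·(3^p) ≥ 3·(45p^2).
Also, for p ≥ 8 we have 3·(45p^2) ≥ 45(p+1)^2, since 3 ≥ (1 + 1/p)^2 for all p ≥ 8.
Combining, 3^(p + 1) ≥ 45(p+1)^2.
By the principle of mathematical induction, the result holds for all m ≥ 8.
Hence the smallest such n_0 is 8.

n_0 = 8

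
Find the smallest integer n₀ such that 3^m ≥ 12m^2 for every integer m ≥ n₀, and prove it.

n₀ = 6

At m = 5: 243 < 300, so the inequality fails and n₀ ≥ 6. We prove 3^m ≥ 12m^2 for all m ≥ 6.
For the base case m = 6: 3^m = 729 and 12m^2 = 432, so 729 ≥ 432.
Inductive step: suppose the statement holds for some p ≥ 6, so 3^p ≥ 12p^2.
Then 3^(p + 1) = 3·(3^p) ≥ 3·(12p^2).
Also, for p ≥ 6 we have 3·(12p^2) ≥ 12(p+1)^2, since 3 ≥ (1 + 1/p)^2 for all p ≥ 6.
Combining, 3^(p + 1) ≥ 12(p+1)^2.
Hence, by induction on m, the claim holds for every m ≥ 6.
Hence the smallest such n₀ is 6.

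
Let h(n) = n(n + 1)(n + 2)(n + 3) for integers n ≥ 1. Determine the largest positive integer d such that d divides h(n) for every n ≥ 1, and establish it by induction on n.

Computing the first values: h(1) = 24 and h(2) = 120; gcd(24, 120) = 24, so d ≤ 24.
We prove 24 | n(n + 1)(n + 2)(n + 3) for all n ≥ 1 by induction on n.
Base case (n = 1): h(1) = 24 = 24·(1), so 24 | h(1).
Inductive step: suppose the statement holds for some r ≥ 1, i.e. 24 | h(r). Then
h(r+1) − h(r) = (r+1)·(r+2)·(r+3)·(r+4) − r·(r+1)·(r+2)·(r+3) = (r+1)·(r+2)·(r+3)·[(r+4) − r] = 4·(r+1)·(r+2)·(r+3). The product of 3 consecutive integers is divisible by (3)! = 6, so h(r+1) − h(r) is divisible by 4·6 = 24. By the inductive hypothesis 24 | h(r), hence 24 | h(r+1).
This completes the induction.
Therefore the largest such d is 24.

d = 24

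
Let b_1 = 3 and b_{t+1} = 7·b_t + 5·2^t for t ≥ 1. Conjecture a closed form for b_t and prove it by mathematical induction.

Computing the first terms: b_1 = 3, b_2 = 31, b_3 = 237. This suggests b_t = -2^t + 5·7^(t - 1).
Base step (t = 1): the formula gives 3 = 3 = b_1.
Inductive step: assume the claim holds for t = j, so b_j = -2^j + 5·7^(j - 1).
Then b_{j+1} = 7·b_j + 5·2^j = 7·(-2^j + 5·7^(j - 1)) + 5·2^j = -2^(j + 1) + 5·7^j = -2^(j+1) + 5·7^((j+1) - 1),
which is the claimed formula at t = j+1.
By the principle of mathematical induction, the result holds for all t ≥ 1.

b_t = -2^t + 5·7^(t - 1)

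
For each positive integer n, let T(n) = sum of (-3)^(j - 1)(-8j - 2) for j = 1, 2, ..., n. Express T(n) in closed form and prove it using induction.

We claim T(n) = (-3)^n(2n + 1) - 1 for all n ≥ 1.
Base case (n = 1): T(1) = -10, and the closed form gives -10. They agree.
Suppose the result is true for n = j, so T(j) = (-3)^j(2j + 1) - 1.
Then T(j+1) = T(j) + ((-3)^j(-8j - 10)) = ((-3)^j(2j + 1) - 1) + ((-3)^j(-8j - 10)).
Simplifying, T(j+1) = -6(-3)^j·j - 9(-3)^j - 1 = (-3)^(j+1)(2(j+1) + 1) - 1,
which is the closed form with n = j+1.
By induction, the statement is established for all n ≥ 1.

T(n) = (-3)^n(2n + 1) - 1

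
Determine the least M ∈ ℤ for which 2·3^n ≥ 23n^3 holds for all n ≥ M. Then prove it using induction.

M = 8

At n = 7: 4374 < 7889, so the inequality fails and M ≥ 8. We prove 2·3^n ≥ 23n^3 for all n ≥ 8.
When n = 8: 2·3^n = 13122 and 23n^3 = 11776, so 13122 ≥ 11776.
For the inductive step, assume it holds for an arbitrary j ≥ 8, so 2·3^j ≥ 23j^3.
Then 2·3^(j + 1) = 3·(2·3^j) ≥ 3·(23j^3).
Also, for j ≥ 8 we have 3·(23j^3) ≥ 23(j+1)^3, since 3 ≥ (1 + 1/j)^3 for all j ≥ 8.
Combining, 2·3^(j + 1) ≥ 23(j+1)^3.
By the principle of mathematical induction, the result holds for all n ≥ 8.
Hence the smallest such M is 8.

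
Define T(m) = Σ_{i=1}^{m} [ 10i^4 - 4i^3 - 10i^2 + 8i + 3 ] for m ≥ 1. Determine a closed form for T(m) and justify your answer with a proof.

We claim T(m) = m(2m^4 + 4m^3 - 2m^2 - 2m + 5) for all m ≥ 1.
When m = 1: T(1) = 7, and the closed form gives 7. They agree.
Suppose the result is true for m = i, so T(i) = i(2i^4 + 4i^3 - 2i^2 - 2i + 5).
Then T(i+1) = T(i) + (10i^4 + 36i^3 + 38i^2 + 16i + 7) = (i(2i^4 + 4i^3 - 2i^2 - 2i + 5)) + (10i^4 + 36i^3 + 38i^2 + 16i + 7).
Simplifying, T(i+1) = (i + 1)(2i^4 + 12i^3 + 22i^2 + 14i + 7) = (i+1)(2(i+1)^4 + 4(i+1)^3 - 2(i+1)^2 - 2(i+1) + 5),
which is the closed form with m = i+1.
Hence, by induction on m, the claim holds for every m ≥ 1.

T(m) = m(2m^4 + 4m^3 - 2m^2 - 2m + 5)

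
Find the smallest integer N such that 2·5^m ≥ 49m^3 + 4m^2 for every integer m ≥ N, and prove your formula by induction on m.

At m = 4: 1250 < 3200, so the inequality fails and N ≥ 5. We prove 2·5^m ≥ 49m^3 + 4m^2 for all m ≥ 5.
Base step (m = 5): 2·5^m = 6250 and 49m^3 + 4m^2 = 6225, so 6250 ≥ 6225.
For the inductive step, assume it holds for an arbitrary i ≥ 5, so 2·5^i ≥ 49i^3 + 4i^2.
Then 2·5^(i + 1) = 5·(2·5^i) ≥ 5·(49i^3 + 4i^2).
Also, for i ≥ 5 we have 5·(49i^3 + 4i^2) ≥ 49(i+1)^3 + 4(i+1)^2, since 5·(49i^3 + 4i^2) − (49(i+1)^3 + 4(i+1)^2) = 196i^3 - 131i^2 - 155i - 53, which is nonnegative for all i ≥ 5.
Combining, 2·5^(i + 1) ≥ 49(i+1)^3 + 4(i+1)^2.
This completes the induction.
Hence the smallest such N is 5.

N = 5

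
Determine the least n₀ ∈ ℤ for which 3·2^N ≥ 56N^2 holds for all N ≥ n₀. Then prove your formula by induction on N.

n₀ = 12

At N = 11: 6144 < 6776, so the inequality fails and n₀ ≥ 12. We prove 3·2^N ≥ 56N^2 for all N ≥ 12.
When N = 12: 3·2^N = 12288 and 56N^2 = 8064, so 12288 ≥ 8064.
Inductive step: suppose the statement holds for some i ≥ 12, so 3·2^i ≥ 56i^2.
Then 3·2^(i + 1) = 2·(3·2^i) ≥ 2·(56i^2).
Also, for i ≥ 12 we have 2·(56i^2) ≥ 56(i+1)^2, since 2 ≥ (1 + 1/i)^2 for all i ≥ 12.
Combining, 3·2^(i + 1) ≥ 56(i+1)^2.
By the principle of mathematical induction, the result holds for all N ≥ 12.
Hence the smallest such n₀ is 12.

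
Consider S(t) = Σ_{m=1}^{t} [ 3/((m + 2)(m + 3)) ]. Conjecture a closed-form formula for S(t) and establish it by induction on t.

We claim S(t) = t/(t + 3) for all t ≥ 1.
Base step (t = 1): S(1) = 1/4, and the closed form gives 1/4. They agree.
For the inductive step, assume it holds for an arbitrary m ≥ 1, so S(m) = m/(m + 3).
Then S(m+1) = S(m) + (3/((m + 3)(m + 4))) = (m/(m + 3)) + (3/((m + 3)(m + 4))).
Simplifying, S(m+1) = (m + 1)/(m + 4) = (m+1)/((m+1) + 3),
which is the closed form with t = m+1.
By induction, the statement is established for all t ≥ 1.

S(t) = t/(t + 3)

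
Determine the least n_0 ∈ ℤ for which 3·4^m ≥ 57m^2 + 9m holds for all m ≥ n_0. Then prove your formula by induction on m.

n_0 = 5

At m = 4: 768 < 948, so the inequality fails and n_0 ≥ 5. We prove 3·4^m ≥ 57m^2 + 9m for all m ≥ 5.
When m = 5: 3·4^m = 3072 and 57m^2 + 9m = 1470, so 3072 ≥ 1470.
Suppose the result is true for m = j, so 3·4^j ≥ 57j^2 + 9j.
Then 3·4^(j + 1) = 4·(3·4^j) ≥ 4·(57j^2 + 9j).
Also, for j ≥ 5 we have 4·(57j^2 + 9j) ≥ 57(j+1)^2 + 9(j+1), since 4·(57j^2 + 9j) − (57(j+1)^2 + 9(j+1)) = 171j^2 - 87j - 66, which is nonnegative for all j ≥ 5.
Combining, 3·4^(j + 1) ≥ 57(j+1)^2 + 9(j+1).
By the principle of mathematical induction, the result holds for all m ≥ 5.
Hence the smallest such n_0 is 5.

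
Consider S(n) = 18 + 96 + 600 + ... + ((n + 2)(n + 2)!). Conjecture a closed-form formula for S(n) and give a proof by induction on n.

We claim S(n) = (n + 3)! - 6 for all n ≥ 1.
Base step (n = 1): S(1) = 18, and the closed form gives 18. They agree.
Suppose the result is true for n = m, so S(m) = (m + 3)! - 6.
Then S(m+1) = S(m) + ((m + 3)(m + 3)!) = ((m + 3)! - 6) + ((m + 3)(m + 3)!).
Simplifying, S(m+1) = ((m+1) + 3)! - 6,
which is the closed form with n = m+1.
By induction, the statement is established for all n ≥ 1.

S(n) = (n + 3)! - 6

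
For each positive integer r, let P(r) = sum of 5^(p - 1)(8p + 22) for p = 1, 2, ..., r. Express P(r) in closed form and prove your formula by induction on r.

P(r) = 5^r(2r + 5) - 5

We claim P(r) = 5^r(2r + 5) - 5 for all r ≥ 1.
For the base case r = 1: P(1) = 30, and the closed form gives 30. They agree.
For the inductive step, assume it holds for an arbitrary p ≥ 1, so P(p) = 5^p(2p + 5) - 5.
Then P(p+1) = P(p) + (5^p(8p + 30)) = (5^p(2p + 5) - 5) + (5^p(8p + 30)).
Simplifying, P(p+1) = 10·5^p·p + 35·5^p - 5 = 5^(p+1)(2(p+1) + 5) - 5,
which is the closed form with r = p+1.
By induction, the statement is established for all r ≥ 1.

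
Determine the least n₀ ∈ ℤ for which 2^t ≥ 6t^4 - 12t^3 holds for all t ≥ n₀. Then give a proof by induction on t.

n₀ = 20

At t = 19: 524288 < 699618, so the inequality fails and n₀ ≥ 20. We prove 2^t ≥ 6t^4 - 12t^3 for all t ≥ 20.
When t = 20: 2^t = 1048576 and 6t^4 - 12t^3 = 864000, so 1048576 ≥ 864000.
Inductive step: assume the claim holds for t = k, so 2^k ≥ 6k^4 - 12k^3.
Then 2^(k + 1) = 2·(2^k) ≥ 2·(6k^4 - 12k^3).
Also, for k ≥ 20 we have 2·(6k^4 - 12k^3) ≥ 6(k+1)^4 - 12(k+1)^3, since 2·(6k^4 - 12k^3) − (6(k+1)^4 - 12(k+1)^3) = 6k^4 - 36k^3 + 12k + 6, which is nonnegative for all k ≥ 20.
Combining, 2^(k + 1) ≥ 6(k+1)^4 - 12(k+1)^3.
By the principle of mathematical induction, the result holds for all t ≥ 20.
Hence the smallest such n₀ is 20.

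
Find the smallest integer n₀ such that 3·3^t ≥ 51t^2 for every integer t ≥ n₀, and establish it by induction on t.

At t = 5: 729 < 1275, so the inequality fails and n₀ ≥ 6. We prove 3·3^t ≥ 51t^2 for all t ≥ 6.
For the base case t = 6: 3·3^t = 2187 and 51t^2 = 1836, so 2187 ≥ 1836.
Inductive step: suppose the statement holds for some k ≥ 6, so 3·3^k ≥ 51k^2.
Then 3·3^(k + 1) = 3·(3·3^k) ≥ 3·(51k^2).
Also, for k ≥ 6 we have 3·(51k^2) ≥ 51(k+1)^2, since 3 ≥ (1 + 1/k)^2 for all k ≥ 6.
Combining, 3·3^(k + 1) ≥ 51(k+1)^2.
By the principle of mathematical induction, the result holds for all t ≥ 6.
Hence the smallest such n₀ is 6.

n₀ = 6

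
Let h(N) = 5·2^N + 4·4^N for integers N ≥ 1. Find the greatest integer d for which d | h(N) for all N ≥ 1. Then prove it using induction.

Computing the first values: h(1) = 26 and h(2) = 84; gcd(26, 84) = 2, so d ≤ 2.
We prove 2 | 5·2^N + 4·4^N for all N ≥ 1 by induction on N.
Base step (N = 1): h(1) = 26 = 2·(13), so 2 | h(1).
For the inductive step, assume it holds for an arbitrary i ≥ 1, i.e. 2 | h(i). Then
h(i+1) − 4·h(i) = (5·2^(i+1) + 4·4^(i+1)) − 4·(5·2^i + 4·4^i) = (5)·2^i·(2 − 4) = (-10)·2^i. Since 2 | h(i) by the inductive hypothesis, 2 | 4·h(i); and 2 | -10 since -10 = 2·-5. Therefore 2 | h(i+1).
By the principle of mathematical induction, the result holds for all N ≥ 1.
Therefore the largest such d is 2.

d = 2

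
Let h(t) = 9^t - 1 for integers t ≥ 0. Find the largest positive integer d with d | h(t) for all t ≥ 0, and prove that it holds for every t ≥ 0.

d = 8

Computing the first values: h(0) = 0 and h(1) = 8; gcd(0, 8) = 8, so d ≤ 8.
We prove 8 | 9^t - 1 for all t ≥ 0 by induction on t.
Base case (t = 0): h(0) = 0 = 8·(0), so 8 | h(0).
Inductive step: suppose the statement holds for some p ≥ 0, i.e. 8 | h(p). Then
h(p+1) = 9^(p+1) - 1 = 9·(9^p - 1) + 8 = 9·h(p) + 8. The first term is divisible by 8 by the inductive hypothesis, and 8 is divisible by 8. Hence 8 | h(p+1).
By the principle of mathematical induction, the result holds for all t ≥ 0.
Therefore the largest such d is 8.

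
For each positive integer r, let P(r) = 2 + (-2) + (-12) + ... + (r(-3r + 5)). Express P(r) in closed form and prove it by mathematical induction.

P(r) = -r(r - 2)(r + 1)

We claim P(r) = -r(r - 2)(r + 1) for all r ≥ 1.
For the base case r = 1: P(1) = 2, and the closed form gives 2. They agree.
Inductive step: suppose the statement holds for some k ≥ 1, so P(k) = k(-k^2 + k + 2).
Then P(k+1) = P(k) + (-3k^2 - k + 2) = (k(-k^2 + k + 2)) + (-3k^2 - k + 2).
Simplifying, P(k+1) = -(k - 1)(k + 1)(k + 2) = -(k+1)((k+1) - 2)((k+1) + 1),
which is the closed form with r = k+1.
This completes the induction.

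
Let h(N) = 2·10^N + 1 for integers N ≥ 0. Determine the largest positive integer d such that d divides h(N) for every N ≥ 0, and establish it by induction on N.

d = 3

Computing the first values: h(0) = 3 and h(1) = 21; gcd(3, 21) = 3, so d ≤ 3.
We prove 3 | 2·10^N + 1 for all N ≥ 0 by induction on N.
When N = 0: h(0) = 3 = 3·(1), so 3 | h(0).
For the inductive step, assume it holds for an arbitrary p ≥ 0, i.e. 3 | h(p). Then
h(p+1) = 2·10^(p+1) + 1 = 10·(2·10^p + 1) - 9 = 10·h(p) - 9. The first term is divisible by 3 by the inductive hypothesis, and -9 is divisible by 3. Hence 3 | h(p+1).
By induction, the statement is established for all N ≥ 0.
Therefore the largest such d is 3.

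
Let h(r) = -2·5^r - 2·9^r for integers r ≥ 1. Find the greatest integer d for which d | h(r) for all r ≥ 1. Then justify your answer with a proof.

d = 4

Computing the first values: h(1) = -28 and h(2) = -212; gcd(-28, -212) = 4, so d ≤ 4.
We prove 4 | -2·5^r - 2·9^r for all r ≥ 1 by induction on r.
When r = 1: h(1) = -28 = 4·(-7), so 4 | h(1).
Suppose the result is true for r = p, i.e. 4 | h(p). Then
h(p+1) − 9·h(p) = (-2·5^(p+1) - 2·9^(p+1)) − 9·(-2·5^p - 2·9^p) = (-2)·5^p·(5 − 9) = (8)·5^p. Since 4 | h(p) by the inductive hypothesis, 4 | 9·h(p); and 4 | 8 since 8 = 4·2. Therefore 4 | h(p+1).
By induction, the statement is established for all r ≥ 1.
Therefore the largest such d is 4.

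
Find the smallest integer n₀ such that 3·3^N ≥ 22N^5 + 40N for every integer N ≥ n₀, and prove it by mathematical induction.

n₀ = 14

At N = 13: 4782969 < 8168966, so the inequality fails and n₀ ≥ 14. We prove 3·3^N ≥ 22N^5 + 40N for all N ≥ 14.
For the base case N = 14: 3·3^N = 14348907 and 22N^5 + 40N = 11832688, so 14348907 ≥ 11832688.
For the inductive step, assume it holds for an arbitrary p ≥ 14, so 3·3^p ≥ 22p^5 + 40p.
Then 3·3^(p + 1) = 3·(3·3^p) ≥ 3·(22p^5 + 40p).
Also, for p ≥ 14 we have 3·(22p^5 + 40p) ≥ 22(p+1)^5 + 40(p+1), since 3·(22p^5 + 40p) − (22(p+1)^5 + 40(p+1)) = 44p^5 - 110p^4 - 220p^3 - 220p^2 - 30p - 62, which is nonnegative for all p ≥ 14.
Combining, 3·3^(p + 1) ≥ 22(p+1)^5 + 40(p+1).
This completes the induction.
Hence the smallest such n₀ is 14.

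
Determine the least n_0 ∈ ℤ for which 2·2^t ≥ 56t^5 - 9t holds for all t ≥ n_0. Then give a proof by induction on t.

n_0 = 30

At t = 29: 1073741824 < 1148624083, so the inequality fails and n_0 ≥ 30. We prove 2·2^t ≥ 56t^5 - 9t for all t ≥ 30.
For the base case t = 30: 2·2^t = 2147483648 and 56t^5 - 9t = 1360799730, so 2147483648 ≥ 1360799730.
Inductive step: assume the claim holds for t = i, so 2·2^i ≥ 56i^5 - 9i.
Then 2·2^(i + 1) = 2·(2·2^i) ≥ 2·(56i^5 - 9i).
Also, for i ≥ 30 we have 2·(56i^5 - 9i) ≥ 56(i+1)^5 - 9(i+1), since 2·(56i^5 - 9i) − (56(i+1)^5 - 9(i+1)) = 56i^5 - 280i^4 - 560i^3 - 560i^2 - 289i - 47, which is nonnegative for all i ≥ 30.
Combining, 2·2^(i + 1) ≥ 56(i+1)^5 - 9(i+1).
Hence, by induction on t, the claim holds for every t ≥ 30.
Hence the smallest such n_0 is 30.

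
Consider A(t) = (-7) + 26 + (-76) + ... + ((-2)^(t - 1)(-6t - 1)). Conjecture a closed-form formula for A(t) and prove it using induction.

A(t) = (-2)^t(2t + 1) - 1

We claim A(t) = (-2)^t(2t + 1) - 1 for all t ≥ 1.
For the base case t = 1: A(1) = -7, and the closed form gives -7. They agree.
Suppose the result is true for t = r, so A(r) = (-2)^r(2r + 1) - 1.
Then A(r+1) = A(r) + ((-2)^r(-6r - 7)) = ((-2)^r(2r + 1) - 1) + ((-2)^r(-6r - 7)).
Simplifying, A(r+1) = -4(-2)^r·r - 6(-2)^r - 1 = (-2)^(r+1)(2(r+1) + 1) - 1,
which is the closed form with t = r+1.
By induction, the statement is established for all t ≥ 1.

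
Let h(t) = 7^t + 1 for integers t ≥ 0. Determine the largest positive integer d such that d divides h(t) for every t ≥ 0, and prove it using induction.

Computing the first values: h(0) = 2 and h(1) = 8; gcd(2, 8) = 2, so d ≤ 2.
We prove 2 | 7^t + 1 for all t ≥ 0 by induction on t.
For the base case t = 0: h(0) = 2 = 2·(1), so 2 | h(0).
For the inductive step, assume it holds for an arbitrary m ≥ 0, i.e. 2 | h(m). Then
h(m+1) = 7^(m+1) + 1 = 7·(7^m + 1) - 6 = 7·h(m) - 6. The first term is divisible by 2 by the inductive hypothesis, and -6 is divisible by 2. Hence 2 | h(m+1).
By the principle of mathematical induction, the result holds for all t ≥ 0.
Therefore the largest such d is 2.

d = 2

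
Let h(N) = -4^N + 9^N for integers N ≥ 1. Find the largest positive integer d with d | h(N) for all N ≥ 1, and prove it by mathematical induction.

Computing the first values: h(1) = 5 and h(2) = 65; gcd(5, 65) = 5, so d ≤ 5.
We prove 5 | -4^N + 9^N for all N ≥ 1 by induction on N.
When N = 1: h(1) = 5 = 5·(1), so 5 | h(1).
For the inductive step, assume it holds for an arbitrary m ≥ 1, i.e. 5 | h(m). Then
9^{m+1} − 4^{m+1} = 9·9^m − 4·4^m = 9·(9^m − 4^m) + (5)·4^m. The first term is divisible by 5 by the inductive hypothesis, and the second term (5)·4^m is divisible by 5 since 5 | 5. Hence 5 | h(m+1).
By induction, the statement is established for all N ≥ 1.
Therefore the largest such d is 5.

d = 5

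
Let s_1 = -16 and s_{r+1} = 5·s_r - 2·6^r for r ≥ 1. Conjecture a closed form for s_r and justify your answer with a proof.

Computing the first terms: s_1 = -16, s_2 = -92, s_3 = -532. This suggests s_r = -4·5^(r - 1) - 2·6^r.
When r = 1: the formula gives -16 = -16 = s_1.
Inductive step: assume the claim holds for r = p, so s_p = -4·5^(p - 1) - 2·6^p.
Then s_{p+1} = 5·s_p - 2·6^p = 5·(-4·5^(p - 1) - 2·6^p) - 2·6^p = -4·5^p - 2·6^(p + 1) = -4·5^((p+1) - 1) - 2·6^(p+1),
which is the claimed formula at r = p+1.
By the principle of mathematical induction, the result holds for all r ≥ 1.

s_r = -4·5^(r - 1) - 2·6^r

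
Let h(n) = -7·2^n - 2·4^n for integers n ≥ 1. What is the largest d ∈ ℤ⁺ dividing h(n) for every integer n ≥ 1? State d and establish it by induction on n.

d = 2

Computing the first values: h(1) = -22 and h(2) = -60; gcd(-22, -60) = 2, so d ≤ 2.
We prove 2 | -7·2^n - 2·4^n for all n ≥ 1 by induction on n.
For the base case n = 1: h(1) = -22 = 2·(-11), so 2 | h(1).
Inductive step: assume the claim holds for n = r, i.e. 2 | h(r). Then
h(r+1) − 4·h(r) = (-7·2^(r+1) - 2·4^(r+1)) − 4·(-7·2^r - 2·4^r) = (-7)·2^r·(2 − 4) = (14)·2^r. Since 2 | h(r) by the inductive hypothesis, 2 | 4·h(r); and 2 | 14 since 14 = 2·7. Therefore 2 | h(r+1).
By the principle of mathematical induction, the result holds for all n ≥ 1.
Therefore the largest such d is 2.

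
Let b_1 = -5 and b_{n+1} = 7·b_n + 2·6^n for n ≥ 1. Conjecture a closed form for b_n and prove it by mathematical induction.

b_n = -2·6^n + 7^n

Computing the first terms: b_1 = -5, b_2 = -23, b_3 = -89. This suggests b_n = -2·6^n + 7^n.
For the base case n = 1: the formula gives -5 = -5 = b_1.
For the inductive step, assume it holds for an arbitrary r ≥ 1, so b_r = -2·6^r + 7^r.
Then b_{r+1} = 7·b_r + 2·6^r = 7·(-2·6^r + 7^r) + 2·6^r = -2·6^(r + 1) + 7^(r + 1),
which is the claimed formula at n = r+1.
Hence, by induction on n, the claim holds for every n ≥ 1.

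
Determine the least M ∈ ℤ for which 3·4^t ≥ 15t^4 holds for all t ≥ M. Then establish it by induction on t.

At t = 6: 12288 < 19440, so the inequality fails and M ≥ 7. We prove 3·4^t ≥ 15t^4 for all t ≥ 7.
Base step (t = 7): 3·4^t = 49152 and 15t^4 = 36015, so 49152 ≥ 36015.
Inductive step: assume the claim holds for t = i, so 3·4^i ≥ 15i^4.
Then 3·4^(i + 1) = 4·(3·4^i) ≥ 4·(15i^4).
Also, for i ≥ 7 we have 4·(15i^4) ≥ 15(i+1)^4, since 4 ≥ (1 + 1/i)^4 for all i ≥ 7.
Combining, 3·4^(i + 1) ≥ 15(i+1)^4.
Hence, by induction on t, the claim holds for every t ≥ 7.
Hence the smallest such M is 7.

M = 7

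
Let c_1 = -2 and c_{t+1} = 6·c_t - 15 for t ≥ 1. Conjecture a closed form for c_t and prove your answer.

Computing the first terms: c_1 = -2, c_2 = -27, c_3 = -177. This suggests c_t = -5·6^(t - 1) + 3.
Base case (t = 1): the formula gives -2 = -2 = c_1.
Inductive step: suppose the statement holds for some p ≥ 1, so c_p = -5·6^(p - 1) + 3.
Then c_{p+1} = 6·c_p - 15 = 6·(-5·6^(p - 1) + 3) - 15 = -5·6^p + 3 = -5·6^((p+1) - 1) + 3,
which is the claimed formula at t = p+1.
By the principle of mathematical induction, the result holds for all t ≥ 1.

c_t = -5·6^(t - 1) + 3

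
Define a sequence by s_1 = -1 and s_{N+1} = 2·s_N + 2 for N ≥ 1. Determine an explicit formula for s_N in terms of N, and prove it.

Computing the first terms: s_1 = -1, s_2 = 0, s_3 = 2. This suggests s_N = 2^(N - 1) - 2.
When N = 1: the formula gives -1 = -1 = s_1.
Inductive step: assume the claim holds for N = j, so s_j = 2^(j - 1) - 2.
Then s_{j+1} = 2·s_j + 2 = 2·(2^(j - 1) - 2) + 2 = 2^j - 2 = 2^((j+1) - 1) - 2,
which is the claimed formula at N = j+1.
By induction, the statement is established for all N ≥ 1.

s_N = 2^(N - 1) - 2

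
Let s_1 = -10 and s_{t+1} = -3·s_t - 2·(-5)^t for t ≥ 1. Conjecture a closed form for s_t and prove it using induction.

s_t = -5(-3)^(t - 1) + (-5)^t

Computing the first terms: s_1 = -10, s_2 = 40, s_3 = -170. This suggests s_t = -5(-3)^(t - 1) + (-5)^t.
Base case (t = 1): the formula gives -10 = -10 = s_1.
Suppose the result is true for t = j, so s_j = -5(-3)^(j - 1) + (-5)^j.
Then s_{j+1} = -3·s_j - 2·(-5)^j = -3·(-5(-3)^(j - 1) + (-5)^j) - 2·(-5)^j = -5(-3)^j + (-5)^(j + 1) = -5(-3)^((j+1) - 1) + (-5)^(j+1),
which is the claimed formula at t = j+1.
By induction, the statement is established for all t ≥ 1.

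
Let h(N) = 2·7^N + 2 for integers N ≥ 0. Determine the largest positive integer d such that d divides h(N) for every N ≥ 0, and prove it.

Computing the first values: h(0) = 4 and h(1) = 16; gcd(4, 16) = 4, so d ≤ 4.
We prove 4 | 2·7^N + 2 for all N ≥ 0 by induction on N.
When N = 0: h(0) = 4 = 4·(1), so 4 | h(0).
Inductive step: assume the claim holds for N = r, i.e. 4 | h(r). Then
h(r+1) = 2·7^(r+1) + 2 = 7·(2·7^r + 2) - 12 = 7·h(r) - 12. The first term is divisible by 4 by the inductive hypothesis, and -12 is divisible by 4. Hence 4 | h(r+1).
By the principle of mathematical induction, the result holds for all N ≥ 0.
Therefore the largest such d is 4.

d = 4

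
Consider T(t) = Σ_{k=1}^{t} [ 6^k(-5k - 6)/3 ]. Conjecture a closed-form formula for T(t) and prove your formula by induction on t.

T(t) = -2·6^t(t + 1) + 2

We claim T(t) = -2·6^t(t + 1) + 2 for all t ≥ 1.
Base case (t = 1): T(1) = -22, and the closed form gives -22. They agree.
Suppose the result is true for t = k, so T(k) = -2·6^k(k + 1) + 2.
Then T(k+1) = T(k) + (6^k(-10k - 22)) = (-2·6^k(k + 1) + 2) + (6^k(-10k - 22)).
Simplifying, T(k+1) = -12·6^k·k - 24·6^k + 2 = -2·6^(k+1)((k+1) + 1) + 2,
which is the closed form with t = k+1.
This completes the induction.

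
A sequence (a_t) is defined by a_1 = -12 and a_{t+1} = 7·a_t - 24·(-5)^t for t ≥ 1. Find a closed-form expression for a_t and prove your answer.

Computing the first terms: a_1 = -12, a_2 = 36, a_3 = -348. This suggests a_t = 2(-5)^t - 2·7^(t - 1).
For the base case t = 1: the formula gives -12 = -12 = a_1.
Inductive step: suppose the statement holds for some m ≥ 1, so a_m = 2(-5)^m - 2·7^(m - 1).
Then a_{m+1} = 7·a_m - 24·(-5)^m = 7·(2(-5)^m - 2·7^(m - 1)) - 24·(-5)^m = 2(-5)^(m + 1) - 2·7^m = 2(-5)^(m+1) - 2·7^((m+1) - 1),
which is the claimed formula at t = m+1.
This completes the induction.

a_t = 2(-5)^t - 2·7^(t - 1)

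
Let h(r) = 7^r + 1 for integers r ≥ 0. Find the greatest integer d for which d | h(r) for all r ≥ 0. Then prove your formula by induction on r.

Computing the first values: h(0) = 2 and h(1) = 8; gcd(2, 8) = 2, so d ≤ 2.
We prove 2 | 7^r + 1 for all r ≥ 0 by induction on r.
Base case (r = 0): h(0) = 2 = 2·(1), so 2 | h(0).
For the inductive step, assume it holds for an arbitrary i ≥ 0, i.e. 2 | h(i). Then
h(i+1) = 7^(i+1) + 1 = 7·(7^i + 1) - 6 = 7·h(i) - 6. The first term is divisible by 2 by the inductive hypothesis, and -6 is divisible by 2. Hence 2 | h(i+1).
By induction, the statement is established for all r ≥ 0.
Therefore the largest such d is 2.

d = 2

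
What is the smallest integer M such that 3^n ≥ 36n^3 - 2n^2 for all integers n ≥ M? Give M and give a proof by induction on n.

At n = 9: 19683 < 26082, so the inequality fails and M ≥ 10. We prove 3^n ≥ 36n^3 - 2n^2 for all n ≥ 10.
When n = 10: 3^n = 59049 and 36n^3 - 2n^2 = 35800, so 59049 ≥ 35800.
For the inductive step, assume it holds for an arbitrary p ≥ 10, so 3^p ≥ 36p^3 - 2p^2.
Then 3^(p + 1) = 3·(3^p) ≥ 3·(36p^3 - 2p^2).
Also, for p ≥ 10 we have 3·(36p^3 - 2p^2) ≥ 36(p+1)^3 - 2(p+1)^2, since 3·(36p^3 - 2p^2) − (36(p+1)^3 - 2(p+1)^2) = 72p^3 - 112p^2 - 104p - 34, which is nonnegative for all p ≥ 10.
Combining, 3^(p + 1) ≥ 36(p+1)^3 - 2(p+1)^2.
By the principle of mathematical induction, the result holds for all n ≥ 10.
Hence the smallest such M is 10.

M = 10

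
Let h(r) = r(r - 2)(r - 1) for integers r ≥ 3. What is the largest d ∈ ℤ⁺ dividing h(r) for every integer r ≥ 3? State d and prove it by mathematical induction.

d = 6

Computing the first values: h(3) = 6 and h(4) = 24; gcd(6, 24) = 6, so d ≤ 6.
We prove 6 | r(r - 2)(r - 1) for all r ≥ 3 by induction on r.
Base case (r = 3): h(3) = 6 = 6·(1), so 6 | h(3).
For the inductive step, assume it holds for an arbitrary j ≥ 3, i.e. 6 | h(j). Then
h(j+1) − h(j) = (j-1)·j·(j+1) − (j-2)·(j-1)·j = (j-1)·j·[(j+1) − (j-2)] = 3·(j-1)·j. The product of 2 consecutive integers is divisible by (2)! = 2, so h(j+1) − h(j) is divisible by 3·2 = 6. By the inductive hypothesis 6 | h(j), hence 6 | h(j+1).
By the principle of mathematical induction, the result holds for all r ≥ 3.
Therefore the largest such d is 6.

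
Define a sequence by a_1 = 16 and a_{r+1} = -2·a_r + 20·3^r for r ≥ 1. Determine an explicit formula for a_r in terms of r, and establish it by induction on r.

a_r = (-2)^(r + 1) + 4·3^r

Computing the first terms: a_1 = 16, a_2 = 28, a_3 = 124. This suggests a_r = (-2)^(r + 1) + 4·3^r.
For the base case r = 1: the formula gives 16 = 16 = a_1.
Suppose the result is true for r = p, so a_p = (-2)^(p + 1) + 4·3^p.
Then a_{p+1} = -2·a_p + 20·3^p = -2·((-2)^(p + 1) + 4·3^p) + 20·3^p = (-2)^(p + 2) + 4·3^(p + 1) = (-2)^((p+1) + 1) + 4·3^(p+1),
which is the claimed formula at r = p+1.
By induction, the statement is established for all r ≥ 1.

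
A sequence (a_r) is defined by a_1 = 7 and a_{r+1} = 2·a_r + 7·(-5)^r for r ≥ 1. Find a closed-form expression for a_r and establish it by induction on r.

a_r = -(-5)^r + 2^r

Computing the first terms: a_1 = 7, a_2 = -21, a_3 = 133. This suggests a_r = -(-5)^r + 2^r.
Base case (r = 1): the formula gives 7 = 7 = a_1.
Suppose the result is true for r = p, so a_p = -(-5)^p + 2^p.
Then a_{p+1} = 2·a_p + 7·(-5)^p = 2·(-(-5)^p + 2^p) + 7·(-5)^p = -(-5)^(p + 1) + 2^(p + 1),
which is the claimed formula at r = p+1.
Hence, by induction on r, the claim holds for every r ≥ 1.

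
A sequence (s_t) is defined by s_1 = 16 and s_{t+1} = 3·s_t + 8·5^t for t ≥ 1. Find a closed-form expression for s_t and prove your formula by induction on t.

Computing the first terms: s_1 = 16, s_2 = 88, s_3 = 464. This suggests s_t = -4·3^(t - 1) + 4·5^t.
Base case (t = 1): the formula gives 16 = 16 = s_1.
Suppose the result is true for t = r, so s_r = -4·3^(r - 1) + 4·5^r.
Then s_{r+1} = 3·s_r + 8·5^r = 3·(-4·3^(r - 1) + 4·5^r) + 8·5^r = -4·3^r + 4·5^(r + 1) = -4·3^((r+1) - 1) + 4·5^(r+1),
which is the claimed formula at t = r+1.
This completes the induction.

s_t = -4·3^(t - 1) + 4·5^t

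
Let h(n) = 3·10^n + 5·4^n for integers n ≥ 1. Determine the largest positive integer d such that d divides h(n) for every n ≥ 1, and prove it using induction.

Computing the first values: h(1) = 50 and h(2) = 380; gcd(50, 380) = 10, so d ≤ 10.
We prove 10 | 3·10^n + 5·4^n for all n ≥ 1 by induction on n.
Base case (n = 1): h(1) = 50 = 10·(5), so 10 | h(1).
Inductive step: suppose the statement holds for some m ≥ 1, i.e. 10 | h(m). Then
h(m+1) − 10·h(m) = (3·10^(m+1) + 5·4^(m+1)) − 10·(3·10^m + 5·4^m) = (5)·4^m·(4 − 10) = (-30)·4^m. Since 10 | h(m) by the inductive hypothesis, 10 | 10·h(m); and 10 | -30 since -30 = 10·-3. Therefore 10 | h(m+1).
Hence, by induction on n, the claim holds for every n ≥ 1.
Therefore the largest such d is 10.

d = 10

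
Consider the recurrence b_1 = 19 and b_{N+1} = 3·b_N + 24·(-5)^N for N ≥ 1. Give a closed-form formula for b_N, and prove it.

Computing the first terms: b_1 = 19, b_2 = -63, b_3 = 411. This suggests b_N = -3(-5)^N + 4·3^(N - 1).
For the base case N = 1: the formula gives 19 = 19 = b_1.
Suppose the result is true for N = p, so b_p = -3(-5)^p + 4·3^(p - 1).
Then b_{p+1} = 3·b_p + 24·(-5)^p = 3·(-3(-5)^p + 4·3^(p - 1)) + 24·(-5)^p = -3(-5)^(p + 1) + 4·3^p = -3(-5)^(p+1) + 4·3^((p+1) - 1),
which is the claimed formula at N = p+1.
Hence, by induction on N, the claim holds for every N ≥ 1.

b_N = -3(-5)^N + 4·3^(N - 1)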